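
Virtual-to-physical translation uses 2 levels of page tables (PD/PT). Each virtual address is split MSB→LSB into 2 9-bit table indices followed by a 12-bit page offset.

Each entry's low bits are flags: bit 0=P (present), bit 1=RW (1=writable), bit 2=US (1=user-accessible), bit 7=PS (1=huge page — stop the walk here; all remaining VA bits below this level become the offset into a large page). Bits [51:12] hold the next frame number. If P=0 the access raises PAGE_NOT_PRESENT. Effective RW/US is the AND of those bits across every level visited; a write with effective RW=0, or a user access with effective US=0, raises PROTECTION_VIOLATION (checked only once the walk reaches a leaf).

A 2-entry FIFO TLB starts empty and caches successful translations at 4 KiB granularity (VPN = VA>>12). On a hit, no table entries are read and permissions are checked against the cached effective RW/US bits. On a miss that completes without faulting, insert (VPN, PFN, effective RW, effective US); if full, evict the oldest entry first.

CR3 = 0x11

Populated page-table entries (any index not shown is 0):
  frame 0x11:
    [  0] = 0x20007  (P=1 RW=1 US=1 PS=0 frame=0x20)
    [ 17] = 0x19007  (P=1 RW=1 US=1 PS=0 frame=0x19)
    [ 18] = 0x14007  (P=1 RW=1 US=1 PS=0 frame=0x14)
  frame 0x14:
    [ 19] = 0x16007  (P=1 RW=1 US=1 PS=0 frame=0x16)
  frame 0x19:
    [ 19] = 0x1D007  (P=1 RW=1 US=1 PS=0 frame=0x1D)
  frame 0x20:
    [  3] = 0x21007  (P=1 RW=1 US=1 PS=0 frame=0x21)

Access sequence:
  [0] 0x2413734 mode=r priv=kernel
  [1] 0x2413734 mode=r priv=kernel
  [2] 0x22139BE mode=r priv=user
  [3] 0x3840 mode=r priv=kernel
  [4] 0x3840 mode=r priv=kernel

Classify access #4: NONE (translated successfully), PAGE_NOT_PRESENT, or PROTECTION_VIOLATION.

Walk each access:
#0 VA=0x2413734 (r,kernel):
  [0] read 0x11 idx=18: raw=0x14007 flags P=1 W=1 U=1 S=0
  [1] read 0x14 idx=19: raw=0x16007 flags P=1 W=1 U=1 S=0
  ✓ 0x16734  — 2 lookups
#1 VA=0x2413734 (r,kernel):
  TLB hit vpn=0x2413 → PA=0x16734
#2 VA=0x22139BE (r,user):
  [0] read 0x11 idx=17: raw=0x19007 flags P=1 W=1 U=1 S=0
  [1] read 0x19 idx=19: raw=0x1D007 flags P=1 W=1 U=1 S=0
  ✓ 0x1D9BE  — 2 lookups
#3 VA=0x3840 (r,kernel):
  [0] read 0x11 idx=0: raw=0x20007 flags P=1 W=1 U=1 S=0
  [1] read 0x20 idx=3: raw=0x21007 flags P=1 W=1 U=1 S=0
  ✓ 0x21840  — 2 lookups
#4 VA=0x3840 (r,kernel):
  TLB hit vpn=0x3 → PA=0x21840

Access #4 fault: NONE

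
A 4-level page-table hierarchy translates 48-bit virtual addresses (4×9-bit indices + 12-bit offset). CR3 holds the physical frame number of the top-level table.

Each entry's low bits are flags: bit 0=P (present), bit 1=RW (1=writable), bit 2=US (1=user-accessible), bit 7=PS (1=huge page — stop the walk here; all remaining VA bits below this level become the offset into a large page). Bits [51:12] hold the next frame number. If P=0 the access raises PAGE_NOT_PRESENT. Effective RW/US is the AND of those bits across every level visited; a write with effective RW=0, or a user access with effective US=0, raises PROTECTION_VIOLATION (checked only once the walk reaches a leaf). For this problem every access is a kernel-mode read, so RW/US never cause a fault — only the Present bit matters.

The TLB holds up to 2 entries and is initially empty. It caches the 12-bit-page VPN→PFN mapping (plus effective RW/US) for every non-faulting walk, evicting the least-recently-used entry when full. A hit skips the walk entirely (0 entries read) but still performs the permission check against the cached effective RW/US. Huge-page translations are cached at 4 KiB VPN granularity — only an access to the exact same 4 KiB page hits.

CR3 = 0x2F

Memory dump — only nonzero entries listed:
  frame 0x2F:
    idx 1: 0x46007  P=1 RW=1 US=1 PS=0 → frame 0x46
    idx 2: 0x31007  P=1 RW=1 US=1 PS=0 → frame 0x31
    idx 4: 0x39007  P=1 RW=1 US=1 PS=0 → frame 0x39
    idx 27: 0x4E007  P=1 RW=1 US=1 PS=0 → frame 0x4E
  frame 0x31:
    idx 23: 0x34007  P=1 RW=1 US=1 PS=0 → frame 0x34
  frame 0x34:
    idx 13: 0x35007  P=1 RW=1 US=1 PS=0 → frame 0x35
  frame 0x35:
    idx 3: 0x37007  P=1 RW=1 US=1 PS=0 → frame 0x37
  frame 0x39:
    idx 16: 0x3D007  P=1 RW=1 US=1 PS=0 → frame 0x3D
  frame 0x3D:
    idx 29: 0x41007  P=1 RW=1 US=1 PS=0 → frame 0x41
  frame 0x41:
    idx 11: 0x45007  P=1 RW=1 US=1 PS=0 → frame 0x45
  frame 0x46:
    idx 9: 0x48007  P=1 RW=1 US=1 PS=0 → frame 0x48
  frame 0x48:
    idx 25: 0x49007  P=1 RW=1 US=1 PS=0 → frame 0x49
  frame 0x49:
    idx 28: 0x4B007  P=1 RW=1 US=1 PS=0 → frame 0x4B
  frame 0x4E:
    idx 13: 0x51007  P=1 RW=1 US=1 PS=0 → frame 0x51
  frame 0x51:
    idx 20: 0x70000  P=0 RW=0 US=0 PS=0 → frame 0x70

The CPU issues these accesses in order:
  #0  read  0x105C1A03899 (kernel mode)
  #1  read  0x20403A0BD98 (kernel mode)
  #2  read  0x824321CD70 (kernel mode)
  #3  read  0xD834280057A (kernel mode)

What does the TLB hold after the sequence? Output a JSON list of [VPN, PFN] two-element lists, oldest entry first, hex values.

Per-access translation:
#0 VA=0x105C1A03899 (r,kernel):
  lvl0: tbl 0x2F, slot 2 ⇒ 0x31007 (P1/RW1/US1/PS0)
  lvl1: tbl 0x31, slot 23 ⇒ 0x34007 (P1/RW1/US1/PS0)
  lvl2: tbl 0x34, slot 13 ⇒ 0x35007 (P1/RW1/US1/PS0)
  lvl3: tbl 0x35, slot 3 ⇒ 0x37007 (P1/RW1/US1/PS0)
  ✓ 0x37899  — 4 lookups
#1 VA=0x20403A0BD98 (r,kernel):
  lvl0: tbl 0x2F, slot 4 ⇒ 0x39007 (P1/RW1/US1/PS0)
  lvl1: tbl 0x39, slot 16 ⇒ 0x3D007 (P1/RW1/US1/PS0)
  lvl2: tbl 0x3D, slot 29 ⇒ 0x41007 (P1/RW1/US1/PS0)
  lvl3: tbl 0x41, slot 11 ⇒ 0x45007 (P1/RW1/US1/PS0)
  ✓ 0x45D98  — 4 lookups
#2 VA=0x824321CD70 (r,kernel):
  lvl0: tbl 0x2F, slot 1 ⇒ 0x46007 (P1/RW1/US1/PS0)
  lvl1: tbl 0x46, slot 9 ⇒ 0x48007 (P1/RW1/US1/PS0)
  lvl2: tbl 0x48, slot 25 ⇒ 0x49007 (P1/RW1/US1/PS0)
  lvl3: tbl 0x49, slot 28 ⇒ 0x4B007 (P1/RW1/US1/PS0)
  ✓ 0x4BD70  — 4 lookups
#3 VA=0xD834280057A (r,kernel):
  lvl0: tbl 0x2F, slot 27 ⇒ 0x4E007 (P1/RW1/US1/PS0)
  lvl1: tbl 0x4E, slot 13 ⇒ 0x51007 (P1/RW1/US1/PS0)
  lvl2: tbl 0x51, slot 20 ⇒ 0x70000 (P0/RW0/US0/PS0)
  ✗ PAGE_NOT_PRESENT  [3 reads]

TLB: [["0x20403A0B", "0x45"], ["0x824321C", "0x4B"]]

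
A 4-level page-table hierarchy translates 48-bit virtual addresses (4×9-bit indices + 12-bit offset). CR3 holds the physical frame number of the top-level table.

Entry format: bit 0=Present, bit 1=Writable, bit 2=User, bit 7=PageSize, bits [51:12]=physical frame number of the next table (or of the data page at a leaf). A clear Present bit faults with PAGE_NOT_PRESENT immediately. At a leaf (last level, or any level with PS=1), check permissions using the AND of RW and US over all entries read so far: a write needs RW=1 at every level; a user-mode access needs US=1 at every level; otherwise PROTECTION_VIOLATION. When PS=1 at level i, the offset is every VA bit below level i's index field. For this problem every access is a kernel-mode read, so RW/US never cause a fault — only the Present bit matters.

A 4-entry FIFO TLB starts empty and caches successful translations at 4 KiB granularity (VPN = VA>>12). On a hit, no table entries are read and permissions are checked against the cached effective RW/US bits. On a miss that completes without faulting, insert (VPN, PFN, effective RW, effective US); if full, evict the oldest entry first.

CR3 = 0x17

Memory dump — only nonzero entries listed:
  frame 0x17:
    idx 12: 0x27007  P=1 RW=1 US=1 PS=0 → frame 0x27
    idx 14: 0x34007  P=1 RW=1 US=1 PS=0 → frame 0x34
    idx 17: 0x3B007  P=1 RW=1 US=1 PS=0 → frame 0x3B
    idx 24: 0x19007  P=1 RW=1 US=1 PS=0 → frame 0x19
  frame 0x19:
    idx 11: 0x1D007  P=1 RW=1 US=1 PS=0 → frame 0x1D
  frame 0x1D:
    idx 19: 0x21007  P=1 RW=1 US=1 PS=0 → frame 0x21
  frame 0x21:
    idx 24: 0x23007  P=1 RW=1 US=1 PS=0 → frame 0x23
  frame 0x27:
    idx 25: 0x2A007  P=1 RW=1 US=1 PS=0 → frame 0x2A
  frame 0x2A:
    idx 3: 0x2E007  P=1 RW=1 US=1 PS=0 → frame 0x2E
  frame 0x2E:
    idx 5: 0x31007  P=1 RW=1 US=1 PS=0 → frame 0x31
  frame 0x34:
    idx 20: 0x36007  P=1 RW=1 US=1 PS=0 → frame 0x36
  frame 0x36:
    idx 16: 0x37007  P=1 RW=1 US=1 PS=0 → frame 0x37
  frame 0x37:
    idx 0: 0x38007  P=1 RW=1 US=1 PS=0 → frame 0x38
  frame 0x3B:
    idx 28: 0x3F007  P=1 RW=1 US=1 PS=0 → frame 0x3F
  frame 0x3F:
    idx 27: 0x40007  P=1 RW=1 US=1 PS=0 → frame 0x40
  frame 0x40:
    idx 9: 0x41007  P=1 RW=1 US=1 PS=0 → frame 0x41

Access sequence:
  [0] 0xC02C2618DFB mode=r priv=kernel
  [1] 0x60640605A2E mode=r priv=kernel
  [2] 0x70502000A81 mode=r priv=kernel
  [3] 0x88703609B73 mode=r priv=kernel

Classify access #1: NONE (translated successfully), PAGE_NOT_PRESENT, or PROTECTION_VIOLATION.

Trace:
#0 VA=0xC02C2618DFB (r,kernel):
  lvl0: tbl 0x17, slot 24 ⇒ 0x19007 (P1/RW1/US1/PS0)
  lvl1: tbl 0x19, slot 11 ⇒ 0x1D007 (P1/RW1/US1/PS0)
  lvl2: tbl 0x1D, slot 19 ⇒ 0x21007 (P1/RW1/US1/PS0)
  lvl3: tbl 0x21, slot 24 ⇒ 0x23007 (P1/RW1/US1/PS0)
  ⇒ phys 0x23DFB  [4 reads]
#1 VA=0x60640605A2E (r,kernel):
  lvl0: tbl 0x17, slot 12 ⇒ 0x27007 (P1/RW1/US1/PS0)
  lvl1: tbl 0x27, slot 25 ⇒ 0x2A007 (P1/RW1/US1/PS0)
  lvl2: tbl 0x2A, slot 3 ⇒ 0x2E007 (P1/RW1/US1/PS0)
  lvl3: tbl 0x2E, slot 5 ⇒ 0x31007 (P1/RW1/US1/PS0)
  ⇒ phys 0x31A2E  [4 reads]
#2 VA=0x70502000A81 (r,kernel):
  lvl0: tbl 0x17, slot 14 ⇒ 0x34007 (P1/RW1/US1/PS0)
  lvl1: tbl 0x34, slot 20 ⇒ 0x36007 (P1/RW1/US1/PS0)
  lvl2: tbl 0x36, slot 16 ⇒ 0x37007 (P1/RW1/US1/PS0)
  lvl3: tbl 0x37, slot 0 ⇒ 0x38007 (P1/RW1/US1/PS0)
  ⇒ phys 0x38A81  [4 reads]
#3 VA=0x88703609B73 (r,kernel):
  lvl0: tbl 0x17, slot 17 ⇒ 0x3B007 (P1/RW1/US1/PS0)
  lvl1: tbl 0x3B, slot 28 ⇒ 0x3F007 (P1/RW1/US1/PS0)
  lvl2: tbl 0x3F, slot 27 ⇒ 0x40007 (P1/RW1/US1/PS0)
  lvl3: tbl 0x40, slot 9 ⇒ 0x41007 (P1/RW1/US1/PS0)
  ⇒ phys 0x41B73  [4 reads]

Access #1 fault: NONE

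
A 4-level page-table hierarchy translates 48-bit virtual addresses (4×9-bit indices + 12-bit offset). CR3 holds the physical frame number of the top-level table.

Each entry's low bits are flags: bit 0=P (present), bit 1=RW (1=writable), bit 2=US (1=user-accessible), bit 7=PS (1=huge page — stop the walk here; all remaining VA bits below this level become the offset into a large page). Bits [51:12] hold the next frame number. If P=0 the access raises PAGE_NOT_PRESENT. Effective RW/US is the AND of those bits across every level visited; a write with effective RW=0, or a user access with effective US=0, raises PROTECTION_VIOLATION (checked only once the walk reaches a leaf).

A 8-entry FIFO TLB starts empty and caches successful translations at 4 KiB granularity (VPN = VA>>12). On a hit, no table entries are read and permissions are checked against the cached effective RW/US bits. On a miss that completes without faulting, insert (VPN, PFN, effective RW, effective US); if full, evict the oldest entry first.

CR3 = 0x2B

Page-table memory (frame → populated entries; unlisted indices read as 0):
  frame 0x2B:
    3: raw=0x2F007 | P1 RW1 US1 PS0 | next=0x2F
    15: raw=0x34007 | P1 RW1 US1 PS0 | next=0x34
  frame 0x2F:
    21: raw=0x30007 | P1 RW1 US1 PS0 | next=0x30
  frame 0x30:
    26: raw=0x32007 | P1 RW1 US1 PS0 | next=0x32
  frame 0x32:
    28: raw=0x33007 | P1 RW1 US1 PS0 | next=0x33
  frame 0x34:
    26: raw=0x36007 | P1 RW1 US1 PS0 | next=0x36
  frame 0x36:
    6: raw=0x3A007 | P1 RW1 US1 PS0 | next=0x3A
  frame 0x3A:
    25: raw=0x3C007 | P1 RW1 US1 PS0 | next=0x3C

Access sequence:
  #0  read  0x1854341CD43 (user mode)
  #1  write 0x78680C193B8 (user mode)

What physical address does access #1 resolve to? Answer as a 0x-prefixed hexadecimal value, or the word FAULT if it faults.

Trace:
#0 VA=0x1854341CD43 (r,user):
  L0 @0x2B[3] → 0x2F007  P=1,RW=1,US=1,PS=0
  L1 @0x2F[21] → 0x30007  P=1,RW=1,US=1,PS=0
  L2 @0x30[26] → 0x32007  P=1,RW=1,US=1,PS=0
  L3 @0x32[28] → 0x33007  P=1,RW=1,US=1,PS=0
  ✓ 0x33D43  — 4 lookups
#1 VA=0x78680C193B8 (w,user):
  L0 @0x2B[15] → 0x34007  P=1,RW=1,US=1,PS=0
  L1 @0x34[26] → 0x36007  P=1,RW=1,US=1,PS=0
  L2 @0x36[6] → 0x3A007  P=1,RW=1,US=1,PS=0
  L3 @0x3A[25] → 0x3C007  P=1,RW=1,US=1,PS=0
  ✓ 0x3C3B8  — 4 lookups

Access #1 PA: 0x3C3B8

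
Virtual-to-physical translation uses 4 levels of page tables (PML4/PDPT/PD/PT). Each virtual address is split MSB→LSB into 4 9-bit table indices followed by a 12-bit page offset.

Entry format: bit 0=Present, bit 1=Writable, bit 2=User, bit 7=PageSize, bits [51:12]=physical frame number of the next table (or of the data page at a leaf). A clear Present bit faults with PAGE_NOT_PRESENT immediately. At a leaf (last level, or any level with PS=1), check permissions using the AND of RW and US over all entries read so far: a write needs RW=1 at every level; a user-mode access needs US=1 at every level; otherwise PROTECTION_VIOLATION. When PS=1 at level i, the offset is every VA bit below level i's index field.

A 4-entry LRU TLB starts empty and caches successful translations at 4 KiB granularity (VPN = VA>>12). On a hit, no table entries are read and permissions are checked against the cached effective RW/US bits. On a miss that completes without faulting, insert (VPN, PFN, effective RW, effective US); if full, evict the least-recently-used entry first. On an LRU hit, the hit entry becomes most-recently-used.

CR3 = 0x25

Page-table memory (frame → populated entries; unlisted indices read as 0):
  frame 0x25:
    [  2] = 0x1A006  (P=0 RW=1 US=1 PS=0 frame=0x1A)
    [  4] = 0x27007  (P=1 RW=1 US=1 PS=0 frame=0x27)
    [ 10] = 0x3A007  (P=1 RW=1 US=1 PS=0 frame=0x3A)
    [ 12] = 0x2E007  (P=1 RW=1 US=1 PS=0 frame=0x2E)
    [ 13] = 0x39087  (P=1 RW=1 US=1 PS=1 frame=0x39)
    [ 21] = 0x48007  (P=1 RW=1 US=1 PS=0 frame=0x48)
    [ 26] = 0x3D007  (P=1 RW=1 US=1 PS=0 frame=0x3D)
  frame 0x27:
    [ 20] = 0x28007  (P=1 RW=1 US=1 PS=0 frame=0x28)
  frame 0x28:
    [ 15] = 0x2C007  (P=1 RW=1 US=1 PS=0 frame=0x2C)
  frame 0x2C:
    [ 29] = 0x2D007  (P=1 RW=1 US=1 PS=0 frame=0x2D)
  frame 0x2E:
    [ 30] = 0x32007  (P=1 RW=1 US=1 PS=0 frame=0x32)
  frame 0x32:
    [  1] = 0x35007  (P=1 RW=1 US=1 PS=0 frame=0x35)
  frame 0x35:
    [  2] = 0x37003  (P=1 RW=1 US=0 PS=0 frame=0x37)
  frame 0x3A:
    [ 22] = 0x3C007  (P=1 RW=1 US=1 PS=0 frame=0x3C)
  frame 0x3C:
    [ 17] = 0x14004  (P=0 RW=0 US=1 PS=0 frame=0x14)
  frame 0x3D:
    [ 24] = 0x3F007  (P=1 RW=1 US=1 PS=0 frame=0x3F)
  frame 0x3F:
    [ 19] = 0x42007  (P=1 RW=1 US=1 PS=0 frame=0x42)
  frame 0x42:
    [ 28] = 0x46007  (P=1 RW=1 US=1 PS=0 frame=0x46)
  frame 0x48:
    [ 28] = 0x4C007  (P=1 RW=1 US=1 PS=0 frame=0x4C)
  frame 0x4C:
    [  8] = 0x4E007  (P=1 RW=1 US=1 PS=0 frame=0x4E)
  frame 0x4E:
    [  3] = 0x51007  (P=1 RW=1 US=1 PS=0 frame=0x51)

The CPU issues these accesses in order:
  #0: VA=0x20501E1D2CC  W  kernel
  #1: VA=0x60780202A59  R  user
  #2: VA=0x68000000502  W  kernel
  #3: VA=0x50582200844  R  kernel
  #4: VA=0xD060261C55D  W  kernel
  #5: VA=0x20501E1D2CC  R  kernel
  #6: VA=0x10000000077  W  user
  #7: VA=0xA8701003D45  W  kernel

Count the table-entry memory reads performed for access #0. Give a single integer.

Walk each access:
#0 VA=0x20501E1D2CC (w,kernel):
  lvl0: tbl 0x25, slot 4 ⇒ 0x27007 (P1/RW1/US1/PS0)
  lvl1: tbl 0x27, slot 20 ⇒ 0x28007 (P1/RW1/US1/PS0)
  lvl2: tbl 0x28, slot 15 ⇒ 0x2C007 (P1/RW1/US1/PS0)
  lvl3: tbl 0x2C, slot 29 ⇒ 0x2D007 (P1/RW1/US1/PS0)
  ✓ 0x2D2CC  — 4 lookups
#1 VA=0x60780202A59 (r,user):
  lvl0: tbl 0x25, slot 12 ⇒ 0x2E007 (P1/RW1/US1/PS0)
  lvl1: tbl 0x2E, slot 30 ⇒ 0x32007 (P1/RW1/US1/PS0)
  lvl2: tbl 0x32, slot 1 ⇒ 0x35007 (P1/RW1/US1/PS0)
  lvl3: tbl 0x35, slot 2 ⇒ 0x37003 (P1/RW1/US0/PS0)
  ✗ PROTECTION_VIOLATION  [4 reads]
#2 VA=0x68000000502 (w,kernel):
  lvl0: tbl 0x25, slot 13 ⇒ 0x39087 (P1/RW1/US1/PS1)
  ✓ 0x39502 (huge @L0)  — 1 lookups
#3 VA=0x50582200844 (r,kernel):
  lvl0: tbl 0x25, slot 10 ⇒ 0x3A007 (P1/RW1/US1/PS0)
  lvl1: tbl 0x3A, slot 22 ⇒ 0x3C007 (P1/RW1/US1/PS0)
  lvl2: tbl 0x3C, slot 17 ⇒ 0x14004 (P0/RW0/US1/PS0)
  ✗ PAGE_NOT_PRESENT  [3 reads]
#4 VA=0xD060261C55D (w,kernel):
  lvl0: tbl 0x25, slot 26 ⇒ 0x3D007 (P1/RW1/US1/PS0)
  lvl1: tbl 0x3D, slot 24 ⇒ 0x3F007 (P1/RW1/US1/PS0)
  lvl2: tbl 0x3F, slot 19 ⇒ 0x42007 (P1/RW1/US1/PS0)
  lvl3: tbl 0x42, slot 28 ⇒ 0x46007 (P1/RW1/US1/PS0)
  ✓ 0x4655D  — 4 lookups
#5 VA=0x20501E1D2CC (r,kernel):
  TLB hit vpn=0x20501E1D → PA=0x2D2CC
#6 VA=0x10000000077 (w,user):
  lvl0: tbl 0x25, slot 2 ⇒ 0x1A006 (P0/RW1/US1/PS0)
  ✗ PAGE_NOT_PRESENT  [1 reads]
#7 VA=0xA8701003D45 (w,kernel):
  lvl0: tbl 0x25, slot 21 ⇒ 0x48007 (P1/RW1/US1/PS0)
  lvl1: tbl 0x48, slot 28 ⇒ 0x4C007 (P1/RW1/US1/PS0)
  lvl2: tbl 0x4C, slot 8 ⇒ 0x4E007 (P1/RW1/US1/PS0)
  lvl3: tbl 0x4E, slot 3 ⇒ 0x51007 (P1/RW1/US1/PS0)
  ✓ 0x51D45  — 4 lookups

Entries read for #0: 4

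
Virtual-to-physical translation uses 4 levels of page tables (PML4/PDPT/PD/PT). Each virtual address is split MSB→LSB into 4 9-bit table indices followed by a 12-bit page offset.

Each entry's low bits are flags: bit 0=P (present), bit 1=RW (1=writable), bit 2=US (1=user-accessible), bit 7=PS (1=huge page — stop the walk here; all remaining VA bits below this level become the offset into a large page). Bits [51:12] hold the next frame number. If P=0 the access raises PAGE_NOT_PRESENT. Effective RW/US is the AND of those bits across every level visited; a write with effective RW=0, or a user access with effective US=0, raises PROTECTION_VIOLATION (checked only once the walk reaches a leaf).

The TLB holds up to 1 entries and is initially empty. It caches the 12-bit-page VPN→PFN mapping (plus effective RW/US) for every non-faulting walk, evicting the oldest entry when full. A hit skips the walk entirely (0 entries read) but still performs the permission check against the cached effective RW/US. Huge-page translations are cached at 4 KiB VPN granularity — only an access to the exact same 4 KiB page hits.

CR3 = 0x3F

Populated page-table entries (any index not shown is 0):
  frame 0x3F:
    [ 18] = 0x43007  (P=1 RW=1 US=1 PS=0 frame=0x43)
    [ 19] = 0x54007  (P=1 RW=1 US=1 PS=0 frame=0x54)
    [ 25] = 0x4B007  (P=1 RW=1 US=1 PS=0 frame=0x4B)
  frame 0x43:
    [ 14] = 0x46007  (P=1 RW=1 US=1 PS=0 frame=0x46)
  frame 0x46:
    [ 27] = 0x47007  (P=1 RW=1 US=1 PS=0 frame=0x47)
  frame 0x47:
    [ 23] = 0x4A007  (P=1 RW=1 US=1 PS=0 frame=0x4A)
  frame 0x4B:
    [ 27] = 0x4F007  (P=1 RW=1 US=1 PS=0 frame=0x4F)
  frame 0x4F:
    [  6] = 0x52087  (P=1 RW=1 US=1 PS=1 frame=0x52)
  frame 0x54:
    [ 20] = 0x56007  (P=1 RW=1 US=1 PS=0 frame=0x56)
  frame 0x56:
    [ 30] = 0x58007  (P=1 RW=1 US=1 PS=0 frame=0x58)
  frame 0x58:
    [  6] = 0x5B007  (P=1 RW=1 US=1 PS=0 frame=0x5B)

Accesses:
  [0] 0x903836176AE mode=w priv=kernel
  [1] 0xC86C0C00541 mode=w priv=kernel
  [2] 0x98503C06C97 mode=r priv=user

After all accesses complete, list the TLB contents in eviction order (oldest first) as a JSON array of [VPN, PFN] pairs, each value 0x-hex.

Walk each access:
#0 VA=0x903836176AE (w,kernel):
  L0 @0x3F[18] → 0x43007  P=1,RW=1,US=1,PS=0
  L1 @0x43[14] → 0x46007  P=1,RW=1,US=1,PS=0
  L2 @0x46[27] → 0x47007  P=1,RW=1,US=1,PS=0
  L3 @0x47[23] → 0x4A007  P=1,RW=1,US=1,PS=0
  ⇒ phys 0x4A6AE  [4 reads]
#1 VA=0xC86C0C00541 (w,kernel):
  L0 @0x3F[25] → 0x4B007  P=1,RW=1,US=1,PS=0
  L1 @0x4B[27] → 0x4F007  P=1,RW=1,US=1,PS=0
  L2 @0x4F[6] → 0x52087  P=1,RW=1,US=1,PS=1
  ⇒ phys 0x52541 (huge @L2)  [3 reads]
#2 VA=0x98503C06C97 (r,user):
  L0 @0x3F[19] → 0x54007  P=1,RW=1,US=1,PS=0
  L1 @0x54[20] → 0x56007  P=1,RW=1,US=1,PS=0
  L2 @0x56[30] → 0x58007  P=1,RW=1,US=1,PS=0
  L3 @0x58[6] → 0x5B007  P=1,RW=1,US=1,PS=0
  ⇒ phys 0x5BC97  [4 reads]

TLB: [["0x98503C06", "0x5B"]]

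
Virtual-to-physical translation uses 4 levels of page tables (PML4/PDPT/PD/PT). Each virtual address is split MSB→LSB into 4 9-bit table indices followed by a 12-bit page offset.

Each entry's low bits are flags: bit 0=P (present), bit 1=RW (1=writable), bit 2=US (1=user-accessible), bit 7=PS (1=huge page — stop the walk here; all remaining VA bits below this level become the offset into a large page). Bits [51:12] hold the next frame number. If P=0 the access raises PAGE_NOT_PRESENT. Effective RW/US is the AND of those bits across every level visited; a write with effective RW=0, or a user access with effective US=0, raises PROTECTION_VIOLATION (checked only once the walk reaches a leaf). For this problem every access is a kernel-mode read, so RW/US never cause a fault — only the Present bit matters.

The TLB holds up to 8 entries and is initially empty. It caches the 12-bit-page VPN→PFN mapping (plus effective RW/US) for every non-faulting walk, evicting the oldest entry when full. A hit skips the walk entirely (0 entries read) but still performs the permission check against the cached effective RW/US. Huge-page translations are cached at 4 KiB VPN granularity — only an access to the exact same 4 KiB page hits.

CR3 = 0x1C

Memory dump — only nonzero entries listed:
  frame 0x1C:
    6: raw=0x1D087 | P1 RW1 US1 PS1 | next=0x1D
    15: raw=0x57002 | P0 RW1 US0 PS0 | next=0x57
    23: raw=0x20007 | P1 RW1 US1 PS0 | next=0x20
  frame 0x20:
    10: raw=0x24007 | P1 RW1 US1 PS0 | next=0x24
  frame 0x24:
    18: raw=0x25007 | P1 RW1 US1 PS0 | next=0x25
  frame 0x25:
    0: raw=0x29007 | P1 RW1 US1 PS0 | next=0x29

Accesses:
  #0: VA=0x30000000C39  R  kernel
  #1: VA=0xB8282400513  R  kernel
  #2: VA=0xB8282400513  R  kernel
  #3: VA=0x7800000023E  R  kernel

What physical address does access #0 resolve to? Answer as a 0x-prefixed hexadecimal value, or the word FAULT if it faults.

Trace:
#0 VA=0x30000000C39 (r,kernel):
  L0 @0x1C[6] → 0x1D087  P=1,RW=1,US=1,PS=1
  → PA=0x1DC39 (huge @L0)  (1 entries read)
#1 VA=0xB8282400513 (r,kernel):
  L0 @0x1C[23] → 0x20007  P=1,RW=1,US=1,PS=0
  L1 @0x20[10] → 0x24007  P=1,RW=1,US=1,PS=0
  L2 @0x24[18] → 0x25007  P=1,RW=1,US=1,PS=0
  L3 @0x25[0] → 0x29007  P=1,RW=1,US=1,PS=0
  → PA=0x29513  (4 entries read)
#2 VA=0xB8282400513 (r,kernel):
  TLB hit vpn=0xB8282400 → PA=0x29513
#3 VA=0x7800000023E (r,kernel):
  L0 @0x1C[15] → 0x57002  P=0,RW=1,US=0,PS=0
  ⇒ fault: PAGE_NOT_PRESENT  — 1 lookups

Access #0 PA: 0x1DC39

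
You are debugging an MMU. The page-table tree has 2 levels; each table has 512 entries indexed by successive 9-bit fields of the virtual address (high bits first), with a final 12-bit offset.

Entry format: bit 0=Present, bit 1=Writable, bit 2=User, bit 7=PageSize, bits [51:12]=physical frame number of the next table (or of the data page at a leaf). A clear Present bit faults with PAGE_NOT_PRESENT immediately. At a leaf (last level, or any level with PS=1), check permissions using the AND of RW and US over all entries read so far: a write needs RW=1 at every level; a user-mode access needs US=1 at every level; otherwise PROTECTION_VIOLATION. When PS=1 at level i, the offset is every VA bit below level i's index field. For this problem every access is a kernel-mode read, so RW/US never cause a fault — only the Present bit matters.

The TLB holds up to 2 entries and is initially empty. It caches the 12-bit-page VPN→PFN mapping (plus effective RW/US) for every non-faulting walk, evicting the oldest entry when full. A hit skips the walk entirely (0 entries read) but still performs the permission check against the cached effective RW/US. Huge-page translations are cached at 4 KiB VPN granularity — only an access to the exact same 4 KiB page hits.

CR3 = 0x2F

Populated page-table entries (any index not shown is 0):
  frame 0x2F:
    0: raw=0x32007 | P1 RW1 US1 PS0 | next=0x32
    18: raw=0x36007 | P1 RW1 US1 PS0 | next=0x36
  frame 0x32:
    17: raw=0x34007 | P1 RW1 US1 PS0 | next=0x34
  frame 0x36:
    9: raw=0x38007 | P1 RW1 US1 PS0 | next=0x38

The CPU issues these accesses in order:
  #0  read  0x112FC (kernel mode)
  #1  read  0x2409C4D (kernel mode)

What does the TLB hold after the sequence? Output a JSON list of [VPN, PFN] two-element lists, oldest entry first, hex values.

Trace:
#0 VA=0x112FC (r,kernel):
  [0] read 0x2F idx=0: raw=0x32007 flags P=1 W=1 U=1 S=0
  [1] read 0x32 idx=17: raw=0x34007 flags P=1 W=1 U=1 S=0
  → PA=0x342FC  (2 entries read)
#1 VA=0x2409C4D (r,kernel):
  [0] read 0x2F idx=18: raw=0x36007 flags P=1 W=1 U=1 S=0
  [1] read 0x36 idx=9: raw=0x38007 flags P=1 W=1 U=1 S=0
  → PA=0x38C4D  (2 entries read)

TLB: [["0x11", "0x34"], ["0x2409", "0x38"]]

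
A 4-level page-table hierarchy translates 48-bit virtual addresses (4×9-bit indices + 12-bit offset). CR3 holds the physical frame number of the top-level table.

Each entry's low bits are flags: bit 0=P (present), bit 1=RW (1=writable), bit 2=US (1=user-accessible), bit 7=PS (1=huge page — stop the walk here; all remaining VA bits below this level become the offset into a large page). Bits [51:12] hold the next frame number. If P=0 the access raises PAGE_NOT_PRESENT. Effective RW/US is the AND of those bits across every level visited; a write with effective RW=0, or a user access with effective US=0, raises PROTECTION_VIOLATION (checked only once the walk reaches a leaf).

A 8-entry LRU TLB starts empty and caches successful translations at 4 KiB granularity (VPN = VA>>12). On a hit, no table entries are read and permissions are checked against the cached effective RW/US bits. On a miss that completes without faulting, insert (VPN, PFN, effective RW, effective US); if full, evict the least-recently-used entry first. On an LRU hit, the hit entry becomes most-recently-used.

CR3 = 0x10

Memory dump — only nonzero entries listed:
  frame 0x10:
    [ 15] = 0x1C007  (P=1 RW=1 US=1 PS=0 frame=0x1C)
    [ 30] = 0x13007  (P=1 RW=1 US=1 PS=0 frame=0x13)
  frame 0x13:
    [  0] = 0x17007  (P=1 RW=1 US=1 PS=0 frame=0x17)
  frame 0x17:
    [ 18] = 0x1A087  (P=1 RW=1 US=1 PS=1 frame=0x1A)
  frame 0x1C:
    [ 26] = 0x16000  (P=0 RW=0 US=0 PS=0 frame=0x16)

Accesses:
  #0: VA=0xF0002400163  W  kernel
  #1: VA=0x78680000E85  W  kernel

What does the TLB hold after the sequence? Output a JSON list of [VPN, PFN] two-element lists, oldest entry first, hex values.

Trace:
#0 VA=0xF0002400163 (w,kernel):
  [0] read 0x10 idx=30: raw=0x13007 flags P=1 W=1 U=1 S=0
  [1] read 0x13 idx=0: raw=0x17007 flags P=1 W=1 U=1 S=0
  [2] read 0x17 idx=18: raw=0x1A087 flags P=1 W=1 U=1 S=1
  ✓ 0x1A163 (huge @L2)  — 3 lookups
#1 VA=0x78680000E85 (w,kernel):
  [0] read 0x10 idx=15: raw=0x1C007 flags P=1 W=1 U=1 S=0
  [1] read 0x1C idx=26: raw=0x16000 flags P=0 W=0 U=0 S=0
  ✗ PAGE_NOT_PRESENT  [2 reads]

TLB: [["0xF0002400", "0x1A"]]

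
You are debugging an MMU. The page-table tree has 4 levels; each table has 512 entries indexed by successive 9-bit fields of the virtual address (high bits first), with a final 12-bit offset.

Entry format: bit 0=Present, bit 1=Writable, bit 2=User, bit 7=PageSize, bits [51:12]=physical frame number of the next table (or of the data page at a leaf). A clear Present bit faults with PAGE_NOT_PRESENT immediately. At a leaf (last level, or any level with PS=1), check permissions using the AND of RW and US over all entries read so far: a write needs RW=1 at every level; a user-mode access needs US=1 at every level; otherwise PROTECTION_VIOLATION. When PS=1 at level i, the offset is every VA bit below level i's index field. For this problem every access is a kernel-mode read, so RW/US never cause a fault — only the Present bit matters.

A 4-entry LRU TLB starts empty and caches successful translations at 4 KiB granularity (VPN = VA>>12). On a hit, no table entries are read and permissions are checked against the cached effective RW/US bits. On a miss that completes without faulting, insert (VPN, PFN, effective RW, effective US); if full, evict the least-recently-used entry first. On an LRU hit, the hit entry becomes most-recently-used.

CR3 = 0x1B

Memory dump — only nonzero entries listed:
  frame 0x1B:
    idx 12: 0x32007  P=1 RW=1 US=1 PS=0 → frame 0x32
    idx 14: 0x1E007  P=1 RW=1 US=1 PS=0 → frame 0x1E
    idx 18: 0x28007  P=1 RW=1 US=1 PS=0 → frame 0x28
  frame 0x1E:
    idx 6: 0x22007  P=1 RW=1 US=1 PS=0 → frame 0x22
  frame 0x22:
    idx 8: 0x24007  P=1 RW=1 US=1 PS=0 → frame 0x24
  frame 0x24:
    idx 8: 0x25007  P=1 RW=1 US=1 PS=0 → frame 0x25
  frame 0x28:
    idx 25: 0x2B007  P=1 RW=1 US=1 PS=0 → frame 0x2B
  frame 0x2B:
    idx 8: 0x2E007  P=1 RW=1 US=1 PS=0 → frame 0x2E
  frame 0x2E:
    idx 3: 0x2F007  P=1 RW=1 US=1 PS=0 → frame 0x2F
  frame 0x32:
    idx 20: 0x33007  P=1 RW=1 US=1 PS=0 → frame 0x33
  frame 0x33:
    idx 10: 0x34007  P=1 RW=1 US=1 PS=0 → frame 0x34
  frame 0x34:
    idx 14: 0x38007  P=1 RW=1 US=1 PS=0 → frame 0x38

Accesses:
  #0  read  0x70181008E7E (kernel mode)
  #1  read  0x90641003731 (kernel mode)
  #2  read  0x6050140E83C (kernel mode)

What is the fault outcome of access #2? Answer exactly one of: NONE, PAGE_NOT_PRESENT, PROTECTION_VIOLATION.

Walk each access:
#0 VA=0x70181008E7E (r,kernel):
  L0 @0x1B[14] → 0x1E007  P=1,RW=1,US=1,PS=0
  L1 @0x1E[6] → 0x22007  P=1,RW=1,US=1,PS=0
  L2 @0x22[8] → 0x24007  P=1,RW=1,US=1,PS=0
  L3 @0x24[8] → 0x25007  P=1,RW=1,US=1,PS=0
  ⇒ phys 0x25E7E  [4 reads]
#1 VA=0x90641003731 (r,kernel):
  L0 @0x1B[18] → 0x28007  P=1,RW=1,US=1,PS=0
  L1 @0x28[25] → 0x2B007  P=1,RW=1,US=1,PS=0
  L2 @0x2B[8] → 0x2E007  P=1,RW=1,US=1,PS=0
  L3 @0x2E[3] → 0x2F007  P=1,RW=1,US=1,PS=0
  ⇒ phys 0x2F731  [4 reads]
#2 VA=0x6050140E83C (r,kernel):
  L0 @0x1B[12] → 0x32007  P=1,RW=1,US=1,PS=0
  L1 @0x32[20] → 0x33007  P=1,RW=1,US=1,PS=0
  L2 @0x33[10] → 0x34007  P=1,RW=1,US=1,PS=0
  L3 @0x34[14] → 0x38007  P=1,RW=1,US=1,PS=0
  ⇒ phys 0x3883C  [4 reads]

Access #2 fault: NONE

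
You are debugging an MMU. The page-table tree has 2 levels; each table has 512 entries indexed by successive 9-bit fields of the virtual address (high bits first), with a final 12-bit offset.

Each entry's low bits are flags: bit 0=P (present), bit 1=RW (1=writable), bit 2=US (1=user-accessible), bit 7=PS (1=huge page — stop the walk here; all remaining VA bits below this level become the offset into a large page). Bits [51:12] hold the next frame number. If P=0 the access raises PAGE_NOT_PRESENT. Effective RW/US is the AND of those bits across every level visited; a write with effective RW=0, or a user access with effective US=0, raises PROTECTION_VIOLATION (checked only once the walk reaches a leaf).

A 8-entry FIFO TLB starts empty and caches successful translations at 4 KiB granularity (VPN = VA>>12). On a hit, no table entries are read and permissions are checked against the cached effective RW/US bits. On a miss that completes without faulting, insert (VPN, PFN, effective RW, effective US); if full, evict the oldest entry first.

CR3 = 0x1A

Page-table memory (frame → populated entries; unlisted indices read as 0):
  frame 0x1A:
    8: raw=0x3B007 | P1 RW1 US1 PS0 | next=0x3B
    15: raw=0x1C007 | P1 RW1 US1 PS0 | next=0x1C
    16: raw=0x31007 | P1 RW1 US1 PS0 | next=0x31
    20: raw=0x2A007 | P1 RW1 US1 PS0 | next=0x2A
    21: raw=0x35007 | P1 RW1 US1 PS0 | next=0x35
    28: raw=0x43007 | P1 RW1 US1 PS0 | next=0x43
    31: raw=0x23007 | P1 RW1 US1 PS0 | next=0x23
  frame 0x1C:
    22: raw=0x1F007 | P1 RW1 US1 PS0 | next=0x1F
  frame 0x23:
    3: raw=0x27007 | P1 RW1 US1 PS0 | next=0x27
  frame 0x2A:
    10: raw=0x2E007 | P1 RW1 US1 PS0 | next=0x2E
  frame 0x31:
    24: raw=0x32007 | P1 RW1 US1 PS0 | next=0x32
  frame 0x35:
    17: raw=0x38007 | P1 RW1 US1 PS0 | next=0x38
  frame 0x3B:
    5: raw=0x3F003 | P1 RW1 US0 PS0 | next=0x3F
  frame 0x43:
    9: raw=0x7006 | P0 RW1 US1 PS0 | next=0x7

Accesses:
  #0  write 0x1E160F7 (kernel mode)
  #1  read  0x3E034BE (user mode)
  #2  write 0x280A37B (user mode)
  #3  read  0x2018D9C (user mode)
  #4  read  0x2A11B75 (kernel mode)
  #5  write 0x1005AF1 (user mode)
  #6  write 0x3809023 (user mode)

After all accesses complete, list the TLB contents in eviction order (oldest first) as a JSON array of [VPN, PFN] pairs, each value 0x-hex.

Per-access translation:
#0 VA=0x1E160F7 (w,kernel):
  lvl0: tbl 0x1A, slot 15 ⇒ 0x1C007 (P1/RW1/US1/PS0)
  lvl1: tbl 0x1C, slot 22 ⇒ 0x1F007 (P1/RW1/US1/PS0)
  → PA=0x1F0F7  (2 entries read)
#1 VA=0x3E034BE (r,user):
  lvl0: tbl 0x1A, slot 31 ⇒ 0x23007 (P1/RW1/US1/PS0)
  lvl1: tbl 0x23, slot 3 ⇒ 0x27007 (P1/RW1/US1/PS0)
  → PA=0x274BE  (2 entries read)
#2 VA=0x280A37B (w,user):
  lvl0: tbl 0x1A, slot 20 ⇒ 0x2A007 (P1/RW1/US1/PS0)
  lvl1: tbl 0x2A, slot 10 ⇒ 0x2E007 (P1/RW1/US1/PS0)
  → PA=0x2E37B  (2 entries read)
#3 VA=0x2018D9C (r,user):
  lvl0: tbl 0x1A, slot 16 ⇒ 0x31007 (P1/RW1/US1/PS0)
  lvl1: tbl 0x31, slot 24 ⇒ 0x32007 (P1/RW1/US1/PS0)
  → PA=0x32D9C  (2 entries read)
#4 VA=0x2A11B75 (r,kernel):
  lvl0: tbl 0x1A, slot 21 ⇒ 0x35007 (P1/RW1/US1/PS0)
  lvl1: tbl 0x35, slot 17 ⇒ 0x38007 (P1/RW1/US1/PS0)
  → PA=0x38B75  (2 entries read)
#5 VA=0x1005AF1 (w,user):
  lvl0: tbl 0x1A, slot 8 ⇒ 0x3B007 (P1/RW1/US1/PS0)
  lvl1: tbl 0x3B, slot 5 ⇒ 0x3F003 (P1/RW1/US0/PS0)
  ⇒ fault: PROTECTION_VIOLATION  — 2 lookups
#6 VA=0x3809023 (w,user):
  lvl0: tbl 0x1A, slot 28 ⇒ 0x43007 (P1/RW1/US1/PS0)
  lvl1: tbl 0x43, slot 9 ⇒ 0x7006 (P0/RW1/US1/PS0)
  ⇒ fault: PAGE_NOT_PRESENT  — 2 lookups

TLB: [["0x1E16", "0x1F"], ["0x3E03", "0x27"], ["0x280A", "0x2E"], ["0x2018", "0x32"], ["0x2A11", "0x38"]]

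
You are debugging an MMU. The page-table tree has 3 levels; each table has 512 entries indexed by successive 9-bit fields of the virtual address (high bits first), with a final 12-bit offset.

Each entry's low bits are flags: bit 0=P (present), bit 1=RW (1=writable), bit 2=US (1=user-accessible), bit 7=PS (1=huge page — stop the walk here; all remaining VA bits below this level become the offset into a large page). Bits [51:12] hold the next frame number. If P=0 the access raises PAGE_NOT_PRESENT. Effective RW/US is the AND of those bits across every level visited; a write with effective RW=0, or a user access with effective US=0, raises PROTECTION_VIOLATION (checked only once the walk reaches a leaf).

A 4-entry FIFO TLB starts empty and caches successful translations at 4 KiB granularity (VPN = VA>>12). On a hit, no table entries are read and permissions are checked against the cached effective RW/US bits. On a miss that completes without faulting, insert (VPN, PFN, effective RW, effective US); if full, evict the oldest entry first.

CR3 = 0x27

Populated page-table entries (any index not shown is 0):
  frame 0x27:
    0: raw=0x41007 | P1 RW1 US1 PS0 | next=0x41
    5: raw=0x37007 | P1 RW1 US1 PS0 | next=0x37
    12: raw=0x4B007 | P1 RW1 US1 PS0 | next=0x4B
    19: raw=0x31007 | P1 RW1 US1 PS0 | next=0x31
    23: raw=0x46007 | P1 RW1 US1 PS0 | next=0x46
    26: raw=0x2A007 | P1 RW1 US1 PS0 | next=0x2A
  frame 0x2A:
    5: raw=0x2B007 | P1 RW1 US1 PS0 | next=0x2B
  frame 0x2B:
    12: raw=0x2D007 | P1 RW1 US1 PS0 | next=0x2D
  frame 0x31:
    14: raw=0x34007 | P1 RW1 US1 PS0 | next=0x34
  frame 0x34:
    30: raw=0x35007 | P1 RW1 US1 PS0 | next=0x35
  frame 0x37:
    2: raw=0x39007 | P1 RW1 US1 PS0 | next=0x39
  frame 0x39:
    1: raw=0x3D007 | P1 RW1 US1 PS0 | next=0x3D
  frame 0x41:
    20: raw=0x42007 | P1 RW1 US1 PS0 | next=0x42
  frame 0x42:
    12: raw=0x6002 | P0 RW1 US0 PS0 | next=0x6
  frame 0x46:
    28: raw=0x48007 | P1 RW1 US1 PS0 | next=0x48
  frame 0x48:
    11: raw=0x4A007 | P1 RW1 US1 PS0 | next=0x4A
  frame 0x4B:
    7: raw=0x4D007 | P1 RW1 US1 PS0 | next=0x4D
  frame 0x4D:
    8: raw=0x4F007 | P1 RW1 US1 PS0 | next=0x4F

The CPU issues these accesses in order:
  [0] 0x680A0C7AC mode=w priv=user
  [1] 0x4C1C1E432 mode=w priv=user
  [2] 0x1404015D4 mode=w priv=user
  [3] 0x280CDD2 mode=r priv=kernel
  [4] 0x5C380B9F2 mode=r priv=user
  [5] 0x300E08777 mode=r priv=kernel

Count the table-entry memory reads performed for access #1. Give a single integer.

Walk each access:
#0 VA=0x680A0C7AC (w,user):
  L0 @0x27[26] → 0x2A007  P=1,RW=1,US=1,PS=0
  L1 @0x2A[5] → 0x2B007  P=1,RW=1,US=1,PS=0
  L2 @0x2B[12] → 0x2D007  P=1,RW=1,US=1,PS=0
  ⇒ phys 0x2D7AC  [3 reads]
#1 VA=0x4C1C1E432 (w,user):
  L0 @0x27[19] → 0x31007  P=1,RW=1,US=1,PS=0
  L1 @0x31[14] → 0x34007  P=1,RW=1,US=1,PS=0
  L2 @0x34[30] → 0x35007  P=1,RW=1,US=1,PS=0
  ⇒ phys 0x35432  [3 reads]
#2 VA=0x1404015D4 (w,user):
  L0 @0x27[5] → 0x37007  P=1,RW=1,US=1,PS=0
  L1 @0x37[2] → 0x39007  P=1,RW=1,US=1,PS=0
  L2 @0x39[1] → 0x3D007  P=1,RW=1,US=1,PS=0
  ⇒ phys 0x3D5D4  [3 reads]
#3 VA=0x280CDD2 (r,kernel):
  L0 @0x27[0] → 0x41007  P=1,RW=1,US=1,PS=0
  L1 @0x41[20] → 0x42007  P=1,RW=1,US=1,PS=0
  L2 @0x42[12] → 0x6002  P=0,RW=1,US=0,PS=0
  ⇒ fault: PAGE_NOT_PRESENT  — 3 lookups
#4 VA=0x5C380B9F2 (r,user):
  L0 @0x27[23] → 0x46007  P=1,RW=1,US=1,PS=0
  L1 @0x46[28] → 0x48007  P=1,RW=1,US=1,PS=0
  L2 @0x48[11] → 0x4A007  P=1,RW=1,US=1,PS=0
  ⇒ phys 0x4A9F2  [3 reads]
#5 VA=0x300E08777 (r,kernel):
  L0 @0x27[12] → 0x4B007  P=1,RW=1,US=1,PS=0
  L1 @0x4B[7] → 0x4D007  P=1,RW=1,US=1,PS=0
  L2 @0x4D[8] → 0x4F007  P=1,RW=1,US=1,PS=0
  ⇒ phys 0x4F777  [3 reads]

Entries read for #1: 3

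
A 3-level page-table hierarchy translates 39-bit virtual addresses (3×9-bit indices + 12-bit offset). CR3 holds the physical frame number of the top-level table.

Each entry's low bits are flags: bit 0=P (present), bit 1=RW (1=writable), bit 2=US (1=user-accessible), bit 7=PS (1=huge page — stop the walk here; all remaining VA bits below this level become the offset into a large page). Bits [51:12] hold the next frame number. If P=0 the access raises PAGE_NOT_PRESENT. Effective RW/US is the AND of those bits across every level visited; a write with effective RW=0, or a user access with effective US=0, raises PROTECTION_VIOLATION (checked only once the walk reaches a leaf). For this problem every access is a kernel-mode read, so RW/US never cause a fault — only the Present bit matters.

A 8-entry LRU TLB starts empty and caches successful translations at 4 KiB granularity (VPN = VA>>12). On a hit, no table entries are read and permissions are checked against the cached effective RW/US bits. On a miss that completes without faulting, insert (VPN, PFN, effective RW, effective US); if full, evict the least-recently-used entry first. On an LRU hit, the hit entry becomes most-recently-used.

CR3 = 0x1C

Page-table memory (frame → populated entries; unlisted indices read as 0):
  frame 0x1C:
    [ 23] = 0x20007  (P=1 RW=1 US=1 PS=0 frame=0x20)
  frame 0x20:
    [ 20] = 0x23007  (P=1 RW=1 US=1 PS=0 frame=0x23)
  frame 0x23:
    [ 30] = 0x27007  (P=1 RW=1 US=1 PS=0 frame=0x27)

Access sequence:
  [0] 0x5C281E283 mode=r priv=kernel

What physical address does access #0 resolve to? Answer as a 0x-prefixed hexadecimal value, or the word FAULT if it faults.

Per-access translation:
#0 VA=0x5C281E283 (r,kernel):
  L0 @0x1C[23] → 0x20007  P=1,RW=1,US=1,PS=0
  L1 @0x20[20] → 0x23007  P=1,RW=1,US=1,PS=0
  L2 @0x23[30] → 0x27007  P=1,RW=1,US=1,PS=0
  ✓ 0x27283  — 3 lookups

Access #0 PA: 0x27283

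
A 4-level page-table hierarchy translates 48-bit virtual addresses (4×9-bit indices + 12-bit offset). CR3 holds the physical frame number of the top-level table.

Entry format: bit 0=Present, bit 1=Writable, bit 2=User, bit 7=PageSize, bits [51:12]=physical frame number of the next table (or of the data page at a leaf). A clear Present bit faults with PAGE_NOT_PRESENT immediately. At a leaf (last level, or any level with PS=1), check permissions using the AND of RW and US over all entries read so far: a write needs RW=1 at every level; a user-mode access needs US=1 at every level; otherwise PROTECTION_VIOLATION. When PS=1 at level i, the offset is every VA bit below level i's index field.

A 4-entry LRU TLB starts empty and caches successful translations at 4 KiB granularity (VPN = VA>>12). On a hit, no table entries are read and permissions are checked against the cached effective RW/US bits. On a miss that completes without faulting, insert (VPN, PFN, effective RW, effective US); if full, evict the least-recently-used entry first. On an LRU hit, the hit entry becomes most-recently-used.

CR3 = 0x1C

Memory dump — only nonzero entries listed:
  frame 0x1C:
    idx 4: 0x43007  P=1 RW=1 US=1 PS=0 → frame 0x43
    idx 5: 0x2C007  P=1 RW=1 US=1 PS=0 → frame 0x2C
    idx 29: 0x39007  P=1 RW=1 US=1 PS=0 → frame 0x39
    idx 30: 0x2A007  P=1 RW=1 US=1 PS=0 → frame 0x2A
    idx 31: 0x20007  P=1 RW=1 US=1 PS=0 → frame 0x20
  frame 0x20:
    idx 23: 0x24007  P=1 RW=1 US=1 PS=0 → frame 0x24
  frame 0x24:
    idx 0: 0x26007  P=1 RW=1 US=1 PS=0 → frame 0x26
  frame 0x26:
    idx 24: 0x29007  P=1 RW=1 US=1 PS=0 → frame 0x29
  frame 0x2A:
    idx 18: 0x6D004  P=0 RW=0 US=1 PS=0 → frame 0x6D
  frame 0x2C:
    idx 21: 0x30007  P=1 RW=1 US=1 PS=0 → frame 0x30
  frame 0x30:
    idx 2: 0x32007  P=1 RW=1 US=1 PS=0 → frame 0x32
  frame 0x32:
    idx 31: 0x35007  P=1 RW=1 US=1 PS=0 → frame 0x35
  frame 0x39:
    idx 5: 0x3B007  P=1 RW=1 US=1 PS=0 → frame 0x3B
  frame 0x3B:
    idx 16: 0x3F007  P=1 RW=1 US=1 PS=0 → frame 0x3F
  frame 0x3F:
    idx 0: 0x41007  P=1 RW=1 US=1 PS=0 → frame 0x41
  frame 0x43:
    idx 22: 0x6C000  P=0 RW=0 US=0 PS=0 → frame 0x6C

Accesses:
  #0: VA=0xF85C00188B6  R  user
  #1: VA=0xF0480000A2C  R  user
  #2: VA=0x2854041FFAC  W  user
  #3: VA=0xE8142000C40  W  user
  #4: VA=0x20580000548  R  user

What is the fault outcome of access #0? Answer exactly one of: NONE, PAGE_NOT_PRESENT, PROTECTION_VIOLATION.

Trace:
#0 VA=0xF85C00188B6 (r,user):
  [0] read 0x1C idx=31: raw=0x20007 flags P=1 W=1 U=1 S=0
  [1] read 0x20 idx=23: raw=0x24007 flags P=1 W=1 U=1 S=0
  [2] read 0x24 idx=0: raw=0x26007 flags P=1 W=1 U=1 S=0
  [3] read 0x26 idx=24: raw=0x29007 flags P=1 W=1 U=1 S=0
  ⇒ phys 0x298B6  [4 reads]
#1 VA=0xF0480000A2C (r,user):
  [0] read 0x1C idx=30: raw=0x2A007 flags P=1 W=1 U=1 S=0
  [1] read 0x2A idx=18: raw=0x6D004 flags P=0 W=0 U=1 S=0
  → PAGE_NOT_PRESENT  (2 entries read)
#2 VA=0x2854041FFAC (w,user):
  [0] read 0x1C idx=5: raw=0x2C007 flags P=1 W=1 U=1 S=0
  [1] read 0x2C idx=21: raw=0x30007 flags P=1 W=1 U=1 S=0
  [2] read 0x30 idx=2: raw=0x32007 flags P=1 W=1 U=1 S=0
  [3] read 0x32 idx=31: raw=0x35007 flags P=1 W=1 U=1 S=0
  ⇒ phys 0x35FAC  [4 reads]
#3 VA=0xE8142000C40 (w,user):
  [0] read 0x1C idx=29: raw=0x39007 flags P=1 W=1 U=1 S=0
  [1] read 0x39 idx=5: raw=0x3B007 flags P=1 W=1 U=1 S=0
  [2] read 0x3B idx=16: raw=0x3F007 flags P=1 W=1 U=1 S=0
  [3] read 0x3F idx=0: raw=0x41007 flags P=1 W=1 U=1 S=0
  ⇒ phys 0x41C40  [4 reads]
#4 VA=0x20580000548 (r,user):
  [0] read 0x1C idx=4: raw=0x43007 flags P=1 W=1 U=1 S=0
  [1] read 0x43 idx=22: raw=0x6C000 flags P=0 W=0 U=0 S=0
  → PAGE_NOT_PRESENT  (2 entries read)

Access #0 fault: NONE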